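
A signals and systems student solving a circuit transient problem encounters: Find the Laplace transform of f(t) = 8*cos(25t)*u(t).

Standard pair: cos(wt)*u(t) <-> s/(s^2+w^2)
With w = 25: L{8*cos(25t)*u(t)} = 8s/(s^2+625)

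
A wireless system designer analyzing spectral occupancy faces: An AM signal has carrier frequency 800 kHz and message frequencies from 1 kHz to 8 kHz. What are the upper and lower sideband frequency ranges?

Upper sideband (USB) = fc + [fm_low, fm_high] = 800 + [1, 8] = [801, 808] kHz
Lower sideband (LSB) = fc - [fm_high, fm_low] = 800 - [8, 1] = [792, 799] kHz
Total occupied spectrum: 792 kHz to 808 kHz (plus carrier at 800 kHz)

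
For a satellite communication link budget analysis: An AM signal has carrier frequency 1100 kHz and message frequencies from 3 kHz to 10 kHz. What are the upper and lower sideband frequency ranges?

Upper sideband (USB) = fc + [fm_low, fm_high] = 1100 + [3, 10] = [1103, 1110] kHz
Lower sideband (LSB) = fc - [fm_high, fm_low] = 1100 - [10, 3] = [1090, 1097] kHz
Total occupied spectrum: 1090 kHz to 1110 kHz (plus carrier at 1100 kHz)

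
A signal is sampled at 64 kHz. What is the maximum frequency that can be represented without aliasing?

The maximum frequency that can be represented without aliasing
is the Nyquist frequency: f_max = f_s / 2 = 64 kHz / 2 = 32 kHz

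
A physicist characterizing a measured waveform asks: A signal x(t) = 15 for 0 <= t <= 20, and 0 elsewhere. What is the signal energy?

Energy = integral of |x(t)|^2 dt over the signal duration
= 15^2 * 20 = 225 * 20 = 4500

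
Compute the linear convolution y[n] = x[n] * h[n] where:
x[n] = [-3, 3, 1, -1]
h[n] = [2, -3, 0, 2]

y[n] = sum_k x[k]*h[n-k]. Output length = len(x) + len(h) - 1 = 4 + 4 - 1 = 7.
y[0] = -3*2 = -6
y[1] = 3*2 + -3*-3 = 15
y[2] = 1*2 + 3*-3 + -3*0 = -7
y[3] = -1*2 + 1*-3 + 3*0 + -3*2 = -11
y[4] = -1*-3 + 1*0 + 3*2 = 9
y[5] = -1*0 + 1*2 = 2
y[6] = -1*2 = -2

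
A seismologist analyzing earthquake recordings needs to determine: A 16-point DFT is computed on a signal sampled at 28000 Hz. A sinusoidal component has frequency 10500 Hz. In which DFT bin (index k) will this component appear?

DFT frequency resolution = f_s/N = 28000/16 = 1750 Hz
Bin index k = f_signal / resolution = 10500 / 1750 = 6
The signal frequency 10500 Hz falls in DFT bin k = 6.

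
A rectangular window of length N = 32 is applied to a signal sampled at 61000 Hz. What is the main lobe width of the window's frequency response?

For a rectangular window of length N,
the main lobe width in frequency is 2*f_s/N.
= 2*61000/32 = 7625/2 Hz
This determines the minimum frequency separation for resolving two sinusoids.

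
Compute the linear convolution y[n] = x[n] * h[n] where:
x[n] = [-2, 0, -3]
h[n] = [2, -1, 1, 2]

y[n] = sum_k x[k]*h[n-k]. Output length = len(x) + len(h) - 1 = 3 + 4 - 1 = 6.
y[0] = -2*2 = -4
y[1] = 0*2 + -2*-1 = 2
y[2] = -3*2 + 0*-1 + -2*1 = -8
y[3] = -3*-1 + 0*1 + -2*2 = -1
y[4] = -3*1 + 0*2 = -3
y[5] = -3*2 = -6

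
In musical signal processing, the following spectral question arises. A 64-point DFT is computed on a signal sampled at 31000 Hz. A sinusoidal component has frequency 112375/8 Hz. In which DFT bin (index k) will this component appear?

DFT frequency resolution = f_s/N = 31000/64 = 3875/8 Hz
Bin index k = f_signal / resolution = 112375/8 / 3875/8 = 29
The signal frequency 112375/8 Hz falls in DFT bin k = 29.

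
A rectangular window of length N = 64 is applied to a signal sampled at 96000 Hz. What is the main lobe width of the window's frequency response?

For a rectangular window of length N,
the main lobe width in frequency is 2*f_s/N.
= 2*96000/64 = 3000 Hz
This determines the minimum frequency separation for resolving two sinusoids.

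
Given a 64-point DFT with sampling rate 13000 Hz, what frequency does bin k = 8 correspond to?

The frequency of DFT bin k is: f_k = k * f_s / N
f_8 = 8 * 13000 / 64 = 1625 Hz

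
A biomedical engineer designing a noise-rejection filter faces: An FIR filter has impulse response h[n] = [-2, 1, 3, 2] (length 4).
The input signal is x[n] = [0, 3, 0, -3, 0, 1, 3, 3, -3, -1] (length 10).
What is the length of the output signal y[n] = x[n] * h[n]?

For linear convolution, the output length is:
len(y) = len(x) + len(h) - 1 = 10 + 4 - 1 = 13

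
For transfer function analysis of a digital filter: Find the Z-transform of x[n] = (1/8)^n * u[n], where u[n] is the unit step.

The Z-transform of a^n * u[n] is z/(z-a) for |z| > |a|.
Here a = 1/8, so X(z) = z/(z - (1/8)) = 8z/(8z - 1)
ROC: |z| > 1/8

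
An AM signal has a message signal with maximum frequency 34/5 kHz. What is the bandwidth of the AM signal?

In AM (double-sideband), the bandwidth is twice the message frequency.
BW = 2 * f_m = 2 * 34/5 kHz = 68/5 kHz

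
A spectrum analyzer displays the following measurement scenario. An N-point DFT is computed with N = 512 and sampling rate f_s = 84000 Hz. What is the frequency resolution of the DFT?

DFT frequency resolution = f_s / N
= 84000 / 512 = 2625/16 Hz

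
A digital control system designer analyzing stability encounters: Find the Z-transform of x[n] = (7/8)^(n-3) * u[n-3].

Time-shifting property: if X(z) = Z{x[n]}, then Z{x[n-d]} = z^(-d) * X(z)
X(z) = z/(z - 7/8) for x[n] = (7/8)^n * u[n]
Z{x[n-3]} = z^(-3) * z/(z - 7/8) = z^(-2)/(z - 7/8)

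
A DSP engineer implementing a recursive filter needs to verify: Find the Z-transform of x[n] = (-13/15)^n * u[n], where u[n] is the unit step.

The Z-transform of a^n * u[n] is z/(z-a) for |z| > |a|.
Here a = -13/15, so X(z) = z/(z - (-13/15)) = 15z/(15z + 13)
ROC: |z| > 13/15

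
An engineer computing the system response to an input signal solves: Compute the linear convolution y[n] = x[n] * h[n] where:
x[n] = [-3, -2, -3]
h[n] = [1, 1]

y[n] = sum_k x[k]*h[n-k]. Output length = len(x) + len(h) - 1 = 3 + 2 - 1 = 4.
y[0] = -3*1 = -3
y[1] = -2*1 + -3*1 = -5
y[2] = -3*1 + -2*1 = -5
y[3] = -3*1 = -3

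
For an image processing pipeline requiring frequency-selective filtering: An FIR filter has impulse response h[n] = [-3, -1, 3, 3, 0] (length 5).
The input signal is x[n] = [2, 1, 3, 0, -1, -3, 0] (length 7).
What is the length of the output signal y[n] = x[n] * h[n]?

For linear convolution, the output length is:
len(y) = len(x) + len(h) - 1 = 7 + 5 - 1 = 11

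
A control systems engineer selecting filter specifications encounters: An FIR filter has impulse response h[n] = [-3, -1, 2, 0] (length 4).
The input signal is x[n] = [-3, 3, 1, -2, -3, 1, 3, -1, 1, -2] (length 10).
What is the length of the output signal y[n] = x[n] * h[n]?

For linear convolution, the output length is:
len(y) = len(x) + len(h) - 1 = 10 + 4 - 1 = 13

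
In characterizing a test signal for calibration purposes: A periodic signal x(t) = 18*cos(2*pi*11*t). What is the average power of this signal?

Average power of A*cos(wt) is A^2/2.
P = 18^2 / 2 = 324/2 = 162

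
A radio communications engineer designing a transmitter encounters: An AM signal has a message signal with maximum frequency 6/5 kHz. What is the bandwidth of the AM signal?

In AM (double-sideband), the bandwidth is twice the message frequency.
BW = 2 * f_m = 2 * 6/5 kHz = 12/5 kHz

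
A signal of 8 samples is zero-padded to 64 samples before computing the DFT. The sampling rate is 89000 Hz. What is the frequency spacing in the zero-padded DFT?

Original DFT: N = 8, resolution = f_s/N = 89000/8 = 11125 Hz
Zero-padded DFT: N = 64, resolution = f_s/N = 89000/64 = 11125/8 Hz
Zero-padding interpolates the spectrum (finer frequency grid)
but does NOT improve the true spectral resolution (ability to resolve close frequencies).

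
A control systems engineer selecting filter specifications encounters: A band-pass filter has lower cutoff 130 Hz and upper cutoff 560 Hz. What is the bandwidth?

Bandwidth = f_high - f_low
= 560 Hz - 130 Hz = 430 Hz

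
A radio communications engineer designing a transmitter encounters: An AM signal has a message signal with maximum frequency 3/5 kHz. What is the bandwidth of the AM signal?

In AM (double-sideband), the bandwidth is twice the message frequency.
BW = 2 * f_m = 2 * 3/5 kHz = 6/5 kHz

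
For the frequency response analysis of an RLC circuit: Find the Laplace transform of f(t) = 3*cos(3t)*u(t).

Standard pair: cos(wt)*u(t) <-> s/(s^2+w^2)
With w = 3: L{3*cos(3t)*u(t)} = 3s/(s^2+9)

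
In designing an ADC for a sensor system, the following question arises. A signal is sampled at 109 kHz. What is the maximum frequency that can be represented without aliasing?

The maximum frequency that can be represented without aliasing
is the Nyquist frequency: f_max = f_s / 2 = 109 kHz / 2 = 109/2 kHz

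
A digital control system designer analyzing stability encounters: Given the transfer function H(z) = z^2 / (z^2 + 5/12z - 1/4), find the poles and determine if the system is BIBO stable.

Poles are roots of the denominator: z^2 + 5/12z - 1/4 = 0.
Quadratic formula: z = [-(5/12) +/- sqrt((5/12)^2 - 4*(-1/4))] / 2
Discriminant = 25/144 + 1 = 169/144; sqrt = 13/12.
z = (-5/12 +/- 13/12) / 2 => z = 1/3 or z = -3/4.
|p1| = 1/3, |p2| = 3/4.
For BIBO stability, all poles must lie inside the unit circle (|p| < 1).
System is STABLE since both |p| < 1.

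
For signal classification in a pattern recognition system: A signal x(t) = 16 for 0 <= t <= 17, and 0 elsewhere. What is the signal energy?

Energy = integral of |x(t)|^2 dt over the signal duration
= 16^2 * 17 = 256 * 17 = 4352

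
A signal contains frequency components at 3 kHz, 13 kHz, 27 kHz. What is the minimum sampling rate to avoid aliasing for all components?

The highest frequency component is f_max = 27 kHz.
Nyquist rate = 2 * f_max = 2 * 27 kHz = 54 kHz.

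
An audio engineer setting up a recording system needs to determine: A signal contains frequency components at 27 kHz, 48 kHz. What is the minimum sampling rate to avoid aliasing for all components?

The highest frequency component is f_max = 48 kHz.
Nyquist rate = 2 * f_max = 2 * 48 kHz = 96 kHz.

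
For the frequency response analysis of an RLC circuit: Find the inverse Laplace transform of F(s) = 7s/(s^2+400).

Standard pair: s/(s^2+w^2) <-> cos(wt)*u(t)
With k=7, w=20: f(t) = 7*cos(20t)*u(t)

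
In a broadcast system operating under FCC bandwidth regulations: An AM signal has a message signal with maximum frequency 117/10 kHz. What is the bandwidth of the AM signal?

In AM (double-sideband), the bandwidth is twice the message frequency.
BW = 2 * f_m = 2 * 117/10 kHz = 117/5 kHz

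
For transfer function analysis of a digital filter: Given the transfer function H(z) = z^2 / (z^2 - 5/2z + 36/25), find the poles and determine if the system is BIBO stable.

Poles are roots of the denominator: z^2 - 5/2z + 36/25 = 0.
Quadratic formula: z = [-(-5/2) +/- sqrt((-5/2)^2 - 4*(36/25))] / 2
Discriminant = 25/4 - 144/25 = 49/100; sqrt = 7/10.
z = (5/2 +/- 7/10) / 2 => z = 8/5 or z = 9/10.
|p1| = 8/5, |p2| = 9/10.
For BIBO stability, all poles must lie inside the unit circle (|p| < 1).
System is UNSTABLE since at least one |p| >= 1.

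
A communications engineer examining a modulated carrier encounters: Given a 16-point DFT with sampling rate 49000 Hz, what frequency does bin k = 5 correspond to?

The frequency of DFT bin k is: f_k = k * f_s / N
f_5 = 5 * 49000 / 16 = 30625/2 Hz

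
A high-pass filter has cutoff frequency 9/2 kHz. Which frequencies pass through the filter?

A high-pass filter passes all frequencies above the cutoff frequency 9/2 kHz and attenuates lower frequencies.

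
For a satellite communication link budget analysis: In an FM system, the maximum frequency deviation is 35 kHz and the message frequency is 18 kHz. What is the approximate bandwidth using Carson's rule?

Carson's rule: BW = 2*(delta_f + f_m)
= 2*(35 + 18) kHz = 106 kHz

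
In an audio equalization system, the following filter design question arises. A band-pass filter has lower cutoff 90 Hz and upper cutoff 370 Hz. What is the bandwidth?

Bandwidth = f_high - f_low
= 370 Hz - 90 Hz = 280 Hz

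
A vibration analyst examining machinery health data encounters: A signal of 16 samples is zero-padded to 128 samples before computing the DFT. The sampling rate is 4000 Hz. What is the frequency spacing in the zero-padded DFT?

Original DFT: N = 16, resolution = f_s/N = 4000/16 = 250 Hz
Zero-padded DFT: N = 128, resolution = f_s/N = 4000/128 = 125/4 Hz
Zero-padding interpolates the spectrum (finer frequency grid)
but does NOT improve the true spectral resolution (ability to resolve close frequencies).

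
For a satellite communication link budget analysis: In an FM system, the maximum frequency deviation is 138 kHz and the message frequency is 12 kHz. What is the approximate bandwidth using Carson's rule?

Carson's rule: BW = 2*(delta_f + f_m)
= 2*(138 + 12) kHz = 300 kHz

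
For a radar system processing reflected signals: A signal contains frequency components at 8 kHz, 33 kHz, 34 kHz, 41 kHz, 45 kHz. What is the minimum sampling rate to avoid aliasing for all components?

The highest frequency component is f_max = 45 kHz.
Nyquist rate = 2 * f_max = 2 * 45 kHz = 90 kHz.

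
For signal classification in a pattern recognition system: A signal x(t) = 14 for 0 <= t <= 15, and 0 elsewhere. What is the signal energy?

Energy = integral of |x(t)|^2 dt over the signal duration
= 14^2 * 15 = 196 * 15 = 2940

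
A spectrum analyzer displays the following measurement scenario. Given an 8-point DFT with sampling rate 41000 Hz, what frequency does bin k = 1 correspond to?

The frequency of DFT bin k is: f_k = k * f_s / N
f_1 = 1 * 41000 / 8 = 5125 Hz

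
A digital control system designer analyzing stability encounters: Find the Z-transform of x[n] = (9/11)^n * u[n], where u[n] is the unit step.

The Z-transform of a^n * u[n] is z/(z-a) for |z| > |a|.
Here a = 9/11, so X(z) = z/(z - (9/11)) = 11z/(11z - 9)
ROC: |z| > 9/11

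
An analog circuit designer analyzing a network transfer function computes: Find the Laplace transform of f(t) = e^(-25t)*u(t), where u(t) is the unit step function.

Standard Laplace transform pair:
e^(-at)*u(t) <-> 1/(s+a)
With a = 25: L{e^(-25t)*u(t)} = 1/(s+25), ROC: Re(s) > -25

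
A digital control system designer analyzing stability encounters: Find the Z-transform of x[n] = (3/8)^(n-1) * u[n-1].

Time-shifting property: if X(z) = Z{x[n]}, then Z{x[n-d]} = z^(-d) * X(z)
X(z) = z/(z - 3/8) for x[n] = (3/8)^n * u[n]
Z{x[n-1]} = z^(-1) * z/(z - 3/8) = 1/(z - 3/8)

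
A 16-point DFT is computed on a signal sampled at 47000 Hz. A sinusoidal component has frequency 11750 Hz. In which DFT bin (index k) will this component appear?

DFT frequency resolution = f_s/N = 47000/16 = 5875/2 Hz
Bin index k = f_signal / resolution = 11750 / 5875/2 = 4
The signal frequency 11750 Hz falls in DFT bin k = 4.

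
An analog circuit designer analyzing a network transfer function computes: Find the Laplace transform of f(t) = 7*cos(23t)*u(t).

Standard pair: cos(wt)*u(t) <-> s/(s^2+w^2)
With w = 23: L{7*cos(23t)*u(t)} = 7s/(s^2+529)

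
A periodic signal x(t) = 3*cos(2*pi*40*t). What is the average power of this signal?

Average power of A*cos(wt) is A^2/2.
P = 3^2 / 2 = 9/2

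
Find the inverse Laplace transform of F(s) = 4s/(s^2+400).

Standard pair: s/(s^2+w^2) <-> cos(wt)*u(t)
With k=4, w=20: f(t) = 4*cos(20t)*u(t)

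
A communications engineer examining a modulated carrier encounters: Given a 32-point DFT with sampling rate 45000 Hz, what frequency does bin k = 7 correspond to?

The frequency of DFT bin k is: f_k = k * f_s / N
f_7 = 7 * 45000 / 32 = 39375/4 Hz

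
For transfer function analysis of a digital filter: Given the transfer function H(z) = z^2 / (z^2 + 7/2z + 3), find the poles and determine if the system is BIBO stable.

Poles are roots of the denominator: z^2 + 7/2z + 3 = 0.
Quadratic formula: z = [-(7/2) +/- sqrt((7/2)^2 - 4*(3))] / 2
Discriminant = 49/4 - 12 = 1/4; sqrt = 1/2.
z = (-7/2 +/- 1/2) / 2 => z = -3/2 or z = -2.
|p1| = 2, |p2| = 3/2.
For BIBO stability, all poles must lie inside the unit circle (|p| < 1).
System is UNSTABLE since at least one |p| >= 1.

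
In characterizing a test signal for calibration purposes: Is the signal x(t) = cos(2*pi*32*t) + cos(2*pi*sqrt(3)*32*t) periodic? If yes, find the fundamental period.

f1 = 32 Hz, f2 = 32*sqrt(3) Hz
Ratio f2/f1 = sqrt(3), which is irrational.
Since the frequency ratio is irrational, no common period exists.
The signal is not periodic.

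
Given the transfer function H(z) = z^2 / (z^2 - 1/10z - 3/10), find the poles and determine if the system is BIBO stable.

Poles are roots of the denominator: z^2 - 1/10z - 3/10 = 0.
Quadratic formula: z = [-(-1/10) +/- sqrt((-1/10)^2 - 4*(-3/10))] / 2
Discriminant = 1/100 + 6/5 = 121/100; sqrt = 11/10.
z = (1/10 +/- 11/10) / 2 => z = 3/5 or z = -1/2.
|p1| = 3/5, |p2| = 1/2.
For BIBO stability, all poles must lie inside the unit circle (|p| < 1).
System is STABLE since both |p| < 1.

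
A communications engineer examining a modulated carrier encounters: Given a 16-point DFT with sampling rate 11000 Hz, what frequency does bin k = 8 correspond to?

The frequency of DFT bin k is: f_k = k * f_s / N
f_8 = 8 * 11000 / 16 = 5500 Hz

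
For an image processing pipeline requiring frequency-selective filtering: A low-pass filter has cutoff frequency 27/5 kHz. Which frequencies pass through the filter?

A low-pass filter passes all frequencies below the cutoff frequency 27/5 kHz and attenuates higher frequencies.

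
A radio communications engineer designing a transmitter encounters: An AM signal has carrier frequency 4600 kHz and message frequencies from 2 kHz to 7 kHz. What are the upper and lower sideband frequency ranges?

Upper sideband (USB) = fc + [fm_low, fm_high] = 4600 + [2, 7] = [4602, 4607] kHz
Lower sideband (LSB) = fc - [fm_high, fm_low] = 4600 - [7, 2] = [4593, 4598] kHz
Total occupied spectrum: 4593 kHz to 4607 kHz (plus carrier at 4600 kHz)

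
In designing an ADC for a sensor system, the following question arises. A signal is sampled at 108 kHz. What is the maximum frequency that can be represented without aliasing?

The maximum frequency that can be represented without aliasing
is the Nyquist frequency: f_max = f_s / 2 = 108 kHz / 2 = 54 kHz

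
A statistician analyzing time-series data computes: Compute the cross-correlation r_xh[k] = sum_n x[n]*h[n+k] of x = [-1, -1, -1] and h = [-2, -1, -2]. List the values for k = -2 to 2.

Both sequences indexed from 0 and zero outside their support.
Lags with overlap: k = -2 to 2.
  r_xh[-2] = x[2]*h[0] = 2
  r_xh[-1] = x[1]*h[0] + x[2]*h[1] = 3
  r_xh[0] = x[0]*h[0] + x[1]*h[1] + x[2]*h[2] = 5
  r_xh[1] = x[0]*h[1] + x[1]*h[2] = 3
  r_xh[2] = x[0]*h[2] = 2
r_xh = [2, 3, 5, 3, 2] (for k = -2, ..., 2)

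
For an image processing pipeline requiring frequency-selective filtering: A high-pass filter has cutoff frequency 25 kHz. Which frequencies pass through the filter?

A high-pass filter passes all frequencies above the cutoff frequency 25 kHz and attenuates lower frequencies.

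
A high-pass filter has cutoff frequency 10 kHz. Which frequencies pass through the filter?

A high-pass filter passes all frequencies above the cutoff frequency 10 kHz and attenuates lower frequencies.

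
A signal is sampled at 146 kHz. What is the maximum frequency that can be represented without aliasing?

The maximum frequency that can be represented without aliasing
is the Nyquist frequency: f_max = f_s / 2 = 146 kHz / 2 = 73 kHz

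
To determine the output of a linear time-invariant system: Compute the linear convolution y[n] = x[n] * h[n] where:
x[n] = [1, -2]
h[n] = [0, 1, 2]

y[n] = sum_k x[k]*h[n-k]. Output length = len(x) + len(h) - 1 = 2 + 3 - 1 = 4.
y[0] = 1*0 = 0
y[1] = -2*0 + 1*1 = 1
y[2] = -2*1 + 1*2 = 0
y[3] = -2*2 = -4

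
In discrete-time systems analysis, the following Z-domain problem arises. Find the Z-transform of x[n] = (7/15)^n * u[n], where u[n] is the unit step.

The Z-transform of a^n * u[n] is z/(z-a) for |z| > |a|.
Here a = 7/15, so X(z) = z/(z - (7/15)) = 15z/(15z - 7)
ROC: |z| > 7/15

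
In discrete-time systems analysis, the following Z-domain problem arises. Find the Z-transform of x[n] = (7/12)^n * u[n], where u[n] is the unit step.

The Z-transform of a^n * u[n] is z/(z-a) for |z| > |a|.
Here a = 7/12, so X(z) = z/(z - (7/12)) = 12z/(12z - 7)
ROC: |z| > 7/12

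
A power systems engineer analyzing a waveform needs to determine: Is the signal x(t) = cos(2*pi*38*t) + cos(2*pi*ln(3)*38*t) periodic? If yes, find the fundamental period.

f1 = 38 Hz, f2 = 38*ln(3) Hz
Ratio f2/f1 = ln(3), which is irrational.
Since the frequency ratio is irrational, no common period exists.
The signal is not periodic.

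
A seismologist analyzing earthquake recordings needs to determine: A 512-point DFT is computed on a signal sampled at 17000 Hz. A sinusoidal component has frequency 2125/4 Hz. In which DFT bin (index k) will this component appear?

DFT frequency resolution = f_s/N = 17000/512 = 2125/64 Hz
Bin index k = f_signal / resolution = 2125/4 / 2125/64 = 16
The signal frequency 2125/4 Hz falls in DFT bin k = 16.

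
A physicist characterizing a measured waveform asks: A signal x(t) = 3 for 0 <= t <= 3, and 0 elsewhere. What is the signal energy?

Energy = integral of |x(t)|^2 dt over the signal duration
= 3^2 * 3 = 9 * 3 = 27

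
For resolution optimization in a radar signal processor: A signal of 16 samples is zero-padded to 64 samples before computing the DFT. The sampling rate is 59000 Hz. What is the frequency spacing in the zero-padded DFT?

Original DFT: N = 16, resolution = f_s/N = 59000/16 = 7375/2 Hz
Zero-padded DFT: N = 64, resolution = f_s/N = 59000/64 = 7375/8 Hz
Zero-padding interpolates the spectrum (finer frequency grid)
but does NOT improve the true spectral resolution (ability to resolve close frequencies).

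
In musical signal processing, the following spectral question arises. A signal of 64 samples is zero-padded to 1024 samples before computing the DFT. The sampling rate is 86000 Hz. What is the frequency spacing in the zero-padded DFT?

Original DFT: N = 64, resolution = f_s/N = 86000/64 = 5375/4 Hz
Zero-padded DFT: N = 1024, resolution = f_s/N = 86000/1024 = 5375/64 Hz
Zero-padding interpolates the spectrum (finer frequency grid)
but does NOT improve the true spectral resolution (ability to resolve close frequencies).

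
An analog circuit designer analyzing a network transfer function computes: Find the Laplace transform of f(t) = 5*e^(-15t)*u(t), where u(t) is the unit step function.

Standard Laplace transform pair:
e^(-at)*u(t) <-> 1/(s+a)
With a = 15: L{5*e^(-15t)*u(t)} = 5/(s+15), ROC: Re(s) > -15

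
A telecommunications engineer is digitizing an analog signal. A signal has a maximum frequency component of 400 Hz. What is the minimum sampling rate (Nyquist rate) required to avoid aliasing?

By the Nyquist-Shannon sampling theorem,
the minimum sampling rate (Nyquist rate) must be at least 2 * f_max.
Nyquist rate = 2 * 400 Hz = 800 Hz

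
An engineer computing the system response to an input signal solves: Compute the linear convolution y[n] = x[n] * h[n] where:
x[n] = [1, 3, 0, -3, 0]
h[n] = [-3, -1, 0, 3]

y[n] = sum_k x[k]*h[n-k]. Output length = len(x) + len(h) - 1 = 5 + 4 - 1 = 8.
y[0] = 1*-3 = -3
y[1] = 3*-3 + 1*-1 = -10
y[2] = 0*-3 + 3*-1 + 1*0 = -3
y[3] = -3*-3 + 0*-1 + 3*0 + 1*3 = 12
y[4] = 0*-3 + -3*-1 + 0*0 + 3*3 = 12
y[5] = 0*-1 + -3*0 + 0*3 = 0
y[6] = 0*0 + -3*3 = -9
y[7] = 0*3 = 0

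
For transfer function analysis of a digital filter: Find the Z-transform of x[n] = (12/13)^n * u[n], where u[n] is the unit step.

The Z-transform of a^n * u[n] is z/(z-a) for |z| > |a|.
Here a = 12/13, so X(z) = z/(z - (12/13)) = 13z/(13z - 12)
ROC: |z| > 12/13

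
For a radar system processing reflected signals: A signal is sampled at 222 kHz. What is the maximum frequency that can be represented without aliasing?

The maximum frequency that can be represented without aliasing
is the Nyquist frequency: f_max = f_s / 2 = 222 kHz / 2 = 111 kHz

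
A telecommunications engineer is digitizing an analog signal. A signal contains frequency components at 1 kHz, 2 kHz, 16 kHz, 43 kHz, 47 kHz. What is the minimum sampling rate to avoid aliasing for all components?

The highest frequency component is f_max = 47 kHz.
Nyquist rate = 2 * f_max = 2 * 47 kHz = 94 kHz.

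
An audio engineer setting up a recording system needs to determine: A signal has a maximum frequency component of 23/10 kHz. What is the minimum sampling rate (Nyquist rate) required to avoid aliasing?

By the Nyquist-Shannon sampling theorem,
the minimum sampling rate (Nyquist rate) must be at least 2 * f_max.
Nyquist rate = 2 * 23/10 kHz = 23/5 kHz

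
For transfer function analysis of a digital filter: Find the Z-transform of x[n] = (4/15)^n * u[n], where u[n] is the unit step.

The Z-transform of a^n * u[n] is z/(z-a) for |z| > |a|.
Here a = 4/15, so X(z) = z/(z - (4/15)) = 15z/(15z - 4)
ROC: |z| > 4/15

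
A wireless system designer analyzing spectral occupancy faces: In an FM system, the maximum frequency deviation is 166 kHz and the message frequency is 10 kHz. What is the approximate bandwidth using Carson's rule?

Carson's rule: BW = 2*(delta_f + f_m)
= 2*(166 + 10) kHz = 352 kHz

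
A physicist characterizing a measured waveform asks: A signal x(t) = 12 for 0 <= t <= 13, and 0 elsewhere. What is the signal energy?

Energy = integral of |x(t)|^2 dt over the signal duration
= 12^2 * 13 = 144 * 13 = 1872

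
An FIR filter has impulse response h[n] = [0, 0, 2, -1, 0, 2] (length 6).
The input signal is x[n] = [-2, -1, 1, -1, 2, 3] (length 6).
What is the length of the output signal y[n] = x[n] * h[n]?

For linear convolution, the output length is:
len(y) = len(x) + len(h) - 1 = 6 + 6 - 1 = 11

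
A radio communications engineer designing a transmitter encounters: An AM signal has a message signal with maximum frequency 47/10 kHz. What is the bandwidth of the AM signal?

In AM (double-sideband), the bandwidth is twice the message frequency.
BW = 2 * f_m = 2 * 47/10 kHz = 47/5 kHz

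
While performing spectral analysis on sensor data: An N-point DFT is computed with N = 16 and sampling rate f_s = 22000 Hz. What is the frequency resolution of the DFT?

DFT frequency resolution = f_s / N
= 22000 / 16 = 1375 Hz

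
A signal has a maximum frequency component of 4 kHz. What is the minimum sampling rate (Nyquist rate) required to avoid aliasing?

By the Nyquist-Shannon sampling theorem,
the minimum sampling rate (Nyquist rate) must be at least 2 * f_max.
Nyquist rate = 2 * 4 kHz = 8 kHz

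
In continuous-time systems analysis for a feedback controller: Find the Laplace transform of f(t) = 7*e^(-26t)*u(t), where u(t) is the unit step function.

Standard Laplace transform pair:
e^(-at)*u(t) <-> 1/(s+a)
With a = 26: L{7*e^(-26t)*u(t)} = 7/(s+26), ROC: Re(s) > -26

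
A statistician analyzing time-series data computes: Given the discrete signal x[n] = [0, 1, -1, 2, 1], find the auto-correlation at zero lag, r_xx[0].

The auto-correlation at zero lag r_xx[0] equals the signal energy.
r_xx[0] = sum of x[n]^2 = 0^2 + 1^2 + (-1)^2 + 2^2 + 1^2
= 0 + 1 + 1 + 4 + 1 = 7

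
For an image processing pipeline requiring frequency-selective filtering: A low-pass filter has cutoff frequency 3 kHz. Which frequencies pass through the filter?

A low-pass filter passes all frequencies below the cutoff frequency 3 kHz and attenuates higher frequencies.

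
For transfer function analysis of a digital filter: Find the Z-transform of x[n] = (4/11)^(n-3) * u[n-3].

Time-shifting property: if X(z) = Z{x[n]}, then Z{x[n-d]} = z^(-d) * X(z)
X(z) = z/(z - 4/11) for x[n] = (4/11)^n * u[n]
Z{x[n-3]} = z^(-3) * z/(z - 4/11) = z^(-2)/(z - 4/11)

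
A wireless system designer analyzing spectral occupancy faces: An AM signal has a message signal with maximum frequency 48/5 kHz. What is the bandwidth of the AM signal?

In AM (double-sideband), the bandwidth is twice the message frequency.
BW = 2 * f_m = 2 * 48/5 kHz = 96/5 kHz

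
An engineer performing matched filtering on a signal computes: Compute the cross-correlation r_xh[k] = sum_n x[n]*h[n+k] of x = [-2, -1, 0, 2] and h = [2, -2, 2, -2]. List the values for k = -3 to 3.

Both sequences indexed from 0 and zero outside their support.
Lags with overlap: k = -3 to 3.
  r_xh[-3] = x[3]*h[0] = 4
  r_xh[-2] = x[2]*h[0] + x[3]*h[1] = -4
  r_xh[-1] = x[1]*h[0] + x[2]*h[1] + x[3]*h[2] = 2
  r_xh[0] = x[0]*h[0] + x[1]*h[1] + x[2]*h[2] + x[3]*h[3] = -6
  r_xh[1] = x[0]*h[1] + x[1]*h[2] + x[2]*h[3] = 2
  r_xh[2] = x[0]*h[2] + x[1]*h[3] = -2
  r_xh[3] = x[0]*h[3] = 4
r_xh = [4, -4, 2, -6, 2, -2, 4] (for k = -3, ..., 3)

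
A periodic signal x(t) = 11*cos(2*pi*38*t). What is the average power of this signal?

Average power of A*cos(wt) is A^2/2.
P = 11^2 / 2 = 121/2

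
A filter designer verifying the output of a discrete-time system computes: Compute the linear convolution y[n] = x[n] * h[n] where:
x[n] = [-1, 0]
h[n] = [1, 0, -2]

y[n] = sum_k x[k]*h[n-k]. Output length = len(x) + len(h) - 1 = 2 + 3 - 1 = 4.
y[0] = -1*1 = -1
y[1] = 0*1 + -1*0 = 0
y[2] = 0*0 + -1*-2 = 2
y[3] = 0*-2 = 0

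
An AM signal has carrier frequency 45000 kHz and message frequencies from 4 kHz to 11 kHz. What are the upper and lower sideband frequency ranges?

Upper sideband (USB) = fc + [fm_low, fm_high] = 45000 + [4, 11] = [45004, 45011] kHz
Lower sideband (LSB) = fc - [fm_high, fm_low] = 45000 - [11, 4] = [44989, 44996] kHz
Total occupied spectrum: 44989 kHz to 45011 kHz (plus carrier at 45000 kHz)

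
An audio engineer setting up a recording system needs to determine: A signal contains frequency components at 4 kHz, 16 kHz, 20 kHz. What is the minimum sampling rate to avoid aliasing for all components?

The highest frequency component is f_max = 20 kHz.
Nyquist rate = 2 * f_max = 2 * 20 kHz = 40 kHz.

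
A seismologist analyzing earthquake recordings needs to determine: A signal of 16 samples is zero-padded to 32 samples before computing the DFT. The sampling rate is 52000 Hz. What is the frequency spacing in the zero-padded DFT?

Original DFT: N = 16, resolution = f_s/N = 52000/16 = 3250 Hz
Zero-padded DFT: N = 32, resolution = f_s/N = 52000/32 = 1625 Hz
Zero-padding interpolates the spectrum (finer frequency grid)
but does NOT improve the true spectral resolution (ability to resolve close frequencies).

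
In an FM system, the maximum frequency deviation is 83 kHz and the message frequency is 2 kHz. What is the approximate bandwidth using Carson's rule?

Carson's rule: BW = 2*(delta_f + f_m)
= 2*(83 + 2) kHz = 170 kHz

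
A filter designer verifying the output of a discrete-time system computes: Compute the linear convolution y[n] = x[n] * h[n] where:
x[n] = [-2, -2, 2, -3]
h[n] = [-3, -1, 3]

y[n] = sum_k x[k]*h[n-k]. Output length = len(x) + len(h) - 1 = 4 + 3 - 1 = 6.
y[0] = -2*-3 = 6
y[1] = -2*-3 + -2*-1 = 8
y[2] = 2*-3 + -2*-1 + -2*3 = -10
y[3] = -3*-3 + 2*-1 + -2*3 = 1
y[4] = -3*-1 + 2*3 = 9
y[5] = -3*3 = -9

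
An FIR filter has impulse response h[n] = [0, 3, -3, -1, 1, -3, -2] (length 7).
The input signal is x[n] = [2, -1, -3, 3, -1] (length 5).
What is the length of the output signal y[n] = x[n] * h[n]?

For linear convolution, the output length is:
len(y) = len(x) + len(h) - 1 = 5 + 7 - 1 = 11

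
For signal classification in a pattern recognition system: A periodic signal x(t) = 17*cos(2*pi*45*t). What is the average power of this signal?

Average power of A*cos(wt) is A^2/2.
P = 17^2 / 2 = 289/2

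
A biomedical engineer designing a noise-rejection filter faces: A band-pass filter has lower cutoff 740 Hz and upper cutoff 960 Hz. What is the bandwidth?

Bandwidth = f_high - f_low
= 960 Hz - 740 Hz = 220 Hz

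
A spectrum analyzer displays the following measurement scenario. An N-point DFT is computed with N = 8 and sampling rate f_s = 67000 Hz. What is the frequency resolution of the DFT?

DFT frequency resolution = f_s / N
= 67000 / 8 = 8375 Hz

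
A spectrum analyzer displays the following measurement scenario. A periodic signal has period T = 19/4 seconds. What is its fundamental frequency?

The fundamental frequency is the reciprocal of the period.
f = 1/T = 1/(19/4) = 4/19 Hz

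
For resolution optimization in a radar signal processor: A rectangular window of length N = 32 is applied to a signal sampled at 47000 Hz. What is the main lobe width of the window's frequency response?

For a rectangular window of length N,
the main lobe width in frequency is 2*f_s/N.
= 2*47000/32 = 5875/2 Hz
This determines the minimum frequency separation for resolving two sinusoids.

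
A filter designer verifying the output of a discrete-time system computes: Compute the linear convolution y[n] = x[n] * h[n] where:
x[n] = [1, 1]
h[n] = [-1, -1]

y[n] = sum_k x[k]*h[n-k]. Output length = len(x) + len(h) - 1 = 2 + 2 - 1 = 3.
y[0] = 1*-1 = -1
y[1] = 1*-1 + 1*-1 = -2
y[2] = 1*-1 = -1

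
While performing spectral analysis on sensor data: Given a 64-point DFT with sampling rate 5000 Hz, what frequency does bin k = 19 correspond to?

The frequency of DFT bin k is: f_k = k * f_s / N
f_19 = 19 * 5000 / 64 = 11875/8 Hz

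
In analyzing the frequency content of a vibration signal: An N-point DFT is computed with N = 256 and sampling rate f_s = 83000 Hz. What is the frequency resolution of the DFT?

DFT frequency resolution = f_s / N
= 83000 / 256 = 10375/32 Hz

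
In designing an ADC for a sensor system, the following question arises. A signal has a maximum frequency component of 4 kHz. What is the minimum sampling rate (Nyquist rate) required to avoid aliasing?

By the Nyquist-Shannon sampling theorem,
the minimum sampling rate (Nyquist rate) must be at least 2 * f_max.
Nyquist rate = 2 * 4 kHz = 8 kHz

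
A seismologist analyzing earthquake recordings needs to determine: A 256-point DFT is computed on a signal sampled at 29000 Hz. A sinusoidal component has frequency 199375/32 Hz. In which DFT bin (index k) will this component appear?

DFT frequency resolution = f_s/N = 29000/256 = 3625/32 Hz
Bin index k = f_signal / resolution = 199375/32 / 3625/32 = 55
The signal frequency 199375/32 Hz falls in DFT bin k = 55.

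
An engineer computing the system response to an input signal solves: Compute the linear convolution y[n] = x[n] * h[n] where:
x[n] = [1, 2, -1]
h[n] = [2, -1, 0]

y[n] = sum_k x[k]*h[n-k]. Output length = len(x) + len(h) - 1 = 3 + 3 - 1 = 5.
y[0] = 1*2 = 2
y[1] = 2*2 + 1*-1 = 3
y[2] = -1*2 + 2*-1 + 1*0 = -4
y[3] = -1*-1 + 2*0 = 1
y[4] = -1*0 = 0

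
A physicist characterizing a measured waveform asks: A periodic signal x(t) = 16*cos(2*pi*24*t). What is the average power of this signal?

Average power of A*cos(wt) is A^2/2.
P = 16^2 / 2 = 256/2 = 128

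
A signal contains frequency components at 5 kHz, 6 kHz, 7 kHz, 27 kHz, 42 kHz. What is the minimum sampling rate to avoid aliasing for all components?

The highest frequency component is f_max = 42 kHz.
Nyquist rate = 2 * f_max = 2 * 42 kHz = 84 kHz.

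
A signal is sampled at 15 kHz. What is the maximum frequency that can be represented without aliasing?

The maximum frequency that can be represented without aliasing
is the Nyquist frequency: f_max = f_s / 2 = 15 kHz / 2 = 15/2 kHz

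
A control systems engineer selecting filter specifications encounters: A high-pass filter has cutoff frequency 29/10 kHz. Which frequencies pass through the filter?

A high-pass filter passes all frequencies above the cutoff frequency 29/10 kHz and attenuates lower frequencies.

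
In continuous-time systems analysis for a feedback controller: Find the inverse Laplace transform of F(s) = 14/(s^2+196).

Standard pair: w/(s^2+w^2) <-> sin(wt)*u(t)
Recognize w^2 = 196, so w = 14; numerator 14 = 1*14.
f(t) = sin(14t)*u(t)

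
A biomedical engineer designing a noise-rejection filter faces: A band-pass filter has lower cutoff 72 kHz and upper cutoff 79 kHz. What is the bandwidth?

Bandwidth = f_high - f_low
= 79 kHz - 72 kHz = 7 kHz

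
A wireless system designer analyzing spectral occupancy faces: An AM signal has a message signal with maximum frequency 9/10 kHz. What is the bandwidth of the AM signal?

In AM (double-sideband), the bandwidth is twice the message frequency.
BW = 2 * f_m = 2 * 9/10 kHz = 9/5 kHz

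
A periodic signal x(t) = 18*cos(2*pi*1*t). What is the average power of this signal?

Average power of A*cos(wt) is A^2/2.
P = 18^2 / 2 = 324/2 = 162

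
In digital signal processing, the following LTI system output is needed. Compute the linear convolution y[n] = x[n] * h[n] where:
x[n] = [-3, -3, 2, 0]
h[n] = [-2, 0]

y[n] = sum_k x[k]*h[n-k]. Output length = len(x) + len(h) - 1 = 4 + 2 - 1 = 5.
y[0] = -3*-2 = 6
y[1] = -3*-2 + -3*0 = 6
y[2] = 2*-2 + -3*0 = -4
y[3] = 0*-2 + 2*0 = 0
y[4] = 0*0 = 0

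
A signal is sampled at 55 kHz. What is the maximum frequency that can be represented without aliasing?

The maximum frequency that can be represented without aliasing
is the Nyquist frequency: f_max = f_s / 2 = 55 kHz / 2 = 55/2 kHz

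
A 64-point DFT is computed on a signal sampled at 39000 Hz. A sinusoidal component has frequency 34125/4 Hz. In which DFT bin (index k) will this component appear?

DFT frequency resolution = f_s/N = 39000/64 = 4875/8 Hz
Bin index k = f_signal / resolution = 34125/4 / 4875/8 = 14
The signal frequency 34125/4 Hz falls in DFT bin k = 14.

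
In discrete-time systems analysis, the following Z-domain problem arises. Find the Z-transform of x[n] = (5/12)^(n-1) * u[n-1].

Time-shifting property: if X(z) = Z{x[n]}, then Z{x[n-d]} = z^(-d) * X(z)
X(z) = z/(z - 5/12) for x[n] = (5/12)^n * u[n]
Z{x[n-1]} = z^(-1) * z/(z - 5/12) = 1/(z - 5/12)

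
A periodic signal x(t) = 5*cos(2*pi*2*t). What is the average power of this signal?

Average power of A*cos(wt) is A^2/2.
P = 5^2 / 2 = 25/2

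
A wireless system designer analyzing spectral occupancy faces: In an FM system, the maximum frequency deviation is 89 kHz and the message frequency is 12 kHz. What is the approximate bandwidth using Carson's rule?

Carson's rule: BW = 2*(delta_f + f_m)
= 2*(89 + 12) kHz = 202 kHz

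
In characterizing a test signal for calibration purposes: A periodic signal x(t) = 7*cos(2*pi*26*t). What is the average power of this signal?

Average power of A*cos(wt) is A^2/2.
P = 7^2 / 2 = 49/2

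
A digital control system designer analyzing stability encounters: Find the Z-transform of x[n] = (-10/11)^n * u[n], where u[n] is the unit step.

The Z-transform of a^n * u[n] is z/(z-a) for |z| > |a|.
Here a = -10/11, so X(z) = z/(z - (-10/11)) = 11z/(11z + 10)
ROC: |z| > 10/11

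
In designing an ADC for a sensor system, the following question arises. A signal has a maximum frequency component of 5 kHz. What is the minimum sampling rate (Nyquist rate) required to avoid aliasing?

By the Nyquist-Shannon sampling theorem,
the minimum sampling rate (Nyquist rate) must be at least 2 * f_max.
Nyquist rate = 2 * 5 kHz = 10 kHz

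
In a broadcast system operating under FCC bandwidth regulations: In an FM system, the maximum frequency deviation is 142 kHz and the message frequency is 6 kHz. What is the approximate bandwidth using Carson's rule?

Carson's rule: BW = 2*(delta_f + f_m)
= 2*(142 + 6) kHz = 296 kHz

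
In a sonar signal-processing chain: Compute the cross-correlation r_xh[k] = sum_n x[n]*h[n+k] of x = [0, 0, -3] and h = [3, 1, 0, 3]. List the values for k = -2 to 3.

Both sequences indexed from 0 and zero outside their support.
Lags with overlap: k = -2 to 3.
  r_xh[-2] = x[2]*h[0] = -9
  r_xh[-1] = x[1]*h[0] + x[2]*h[1] = -3
  r_xh[0] = x[0]*h[0] + x[1]*h[1] + x[2]*h[2] = 0
  r_xh[1] = x[0]*h[1] + x[1]*h[2] + x[2]*h[3] = -9
  r_xh[2] = x[0]*h[2] + x[1]*h[3] = 0
  r_xh[3] = x[0]*h[3] = 0
r_xh = [-9, -3, 0, -9, 0, 0] (for k = -2, ..., 3)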